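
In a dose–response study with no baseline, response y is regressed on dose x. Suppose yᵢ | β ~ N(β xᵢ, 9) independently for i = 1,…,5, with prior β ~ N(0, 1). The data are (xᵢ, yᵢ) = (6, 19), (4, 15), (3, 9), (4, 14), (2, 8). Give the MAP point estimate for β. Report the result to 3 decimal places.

β̂_MAP = 3.033

log p(β | y) = −Σ(yᵢ − βxᵢ)²/(2·9) − β²/(2·1) + const.
Setting the derivative to zero: Σxᵢ(yᵢ − βxᵢ)/9 − β/1 = 0, so β = Σxᵢyᵢ / (Σxᵢ² + σ²/τ²).
Σxᵢyᵢ = 6·19 + 4·15 + 3·9 + 4·14 + 2·8 = 273; Σxᵢ² = 81; σ²/τ² = 9.
β̂_MAP = 273 / (81 + 9) = 273/90 ≈ 3.033.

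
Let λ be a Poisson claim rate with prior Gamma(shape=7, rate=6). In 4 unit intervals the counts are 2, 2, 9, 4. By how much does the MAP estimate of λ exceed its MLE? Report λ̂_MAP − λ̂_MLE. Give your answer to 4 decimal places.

MAP − MLE = -1.9500

Σxᵢ = 17. Posterior is Gamma(24, 10); MAP = (24−1)/10 = 23/10 ≈ 2.30000.
MLE = x̄ = 17/4 ≈ 4.25000.
Difference = 23/10 − 17/4 = -39/20 ≈ -1.9500.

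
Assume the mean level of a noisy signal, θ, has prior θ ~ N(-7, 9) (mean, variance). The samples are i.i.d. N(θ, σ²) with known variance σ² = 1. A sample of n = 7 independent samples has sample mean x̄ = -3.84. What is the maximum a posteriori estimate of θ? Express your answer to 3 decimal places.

θ̂_MAP = -3.889

n = 7, x̄ = -3.84.
For a Normal prior and Normal likelihood with known variance, the posterior is Normal; its mode equals its mean, the precision-weighted average.
Prior precision 1/σ₀² = 1/9; data precision n/σ² = 7/1 = 7.
θ̂ = ((1/9)·(-7) + 7·(-3.84)) / (1/9 + 7) = (-6223/225)/(64/9) = -3.889375 ≈ -3.889.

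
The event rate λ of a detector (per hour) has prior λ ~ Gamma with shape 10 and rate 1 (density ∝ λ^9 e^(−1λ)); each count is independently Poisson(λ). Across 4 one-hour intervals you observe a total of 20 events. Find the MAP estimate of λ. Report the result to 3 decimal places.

λ̂_MAP = 5.800

Σxᵢ = 20, n = 4.
Posterior ∝ λ^9e^(−1λ) · λ^20e^(−4λ) = λ^29e^(−5λ), i.e. Gamma(shape=30, rate=5).
The mode of a Gamma(a, b) with a ≥ 1 (shape–rate) is (a−1)/b = 29/5 ≈ 5.800.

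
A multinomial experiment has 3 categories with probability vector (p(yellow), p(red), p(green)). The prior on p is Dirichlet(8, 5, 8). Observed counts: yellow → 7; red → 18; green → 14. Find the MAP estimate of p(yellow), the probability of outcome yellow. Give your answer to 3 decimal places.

MAP estimate of p(yellow) = 0.246

The posterior is Dirichlet(αᵢ + nᵢ) = Dirichlet(15, 23, 22).
For a Dirichlet(a₁,…,a_K) with all aᵢ > 1, the mode has j-th component (aⱼ − 1)/(Σaᵢ − K).
Here Σaᵢ = 60 and K = 3, so p(yellow) = (15 − 1)/(60 − 3) = 14/57 ≈ 0.246.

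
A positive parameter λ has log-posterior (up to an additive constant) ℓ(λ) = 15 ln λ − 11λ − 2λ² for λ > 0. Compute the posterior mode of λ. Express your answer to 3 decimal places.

ℓ'(λ) = 15/λ − 11 − 4λ. Setting this to zero and multiplying by λ: 4λ² + 11λ − 15 = 0.
λ = (−11 + √(11² + 4·4·15)) / (2·4) = (−11 + √361) / 8 = (−11 + 19)/8 = 1.
ℓ''(λ) = −15/λ² − 4 < 0, confirming a maximum.

λ̂_MAP = 1.000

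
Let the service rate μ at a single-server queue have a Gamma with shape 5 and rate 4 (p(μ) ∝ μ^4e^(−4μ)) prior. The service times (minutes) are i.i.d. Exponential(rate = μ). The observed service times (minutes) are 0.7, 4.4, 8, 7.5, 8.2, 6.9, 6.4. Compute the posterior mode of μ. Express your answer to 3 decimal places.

The Exponential(rate=μ) likelihood is ∝ μ^n e^(−μΣtᵢ). Here n = 7 and Σtᵢ = 0.7 + 4.4 + 8 + 7.5 + 8.2 + 6.9 + 6.4 = 42.1.
Posterior ∝ μ^4e^(−4μ) · μ^7e^(−42.1μ) = μ^11e^(−46.1μ), i.e. Gamma(12, 46.1).
Mode = (a−1)/b = 11/46.1 ≈ 0.239.

μ̂_MAP = 0.239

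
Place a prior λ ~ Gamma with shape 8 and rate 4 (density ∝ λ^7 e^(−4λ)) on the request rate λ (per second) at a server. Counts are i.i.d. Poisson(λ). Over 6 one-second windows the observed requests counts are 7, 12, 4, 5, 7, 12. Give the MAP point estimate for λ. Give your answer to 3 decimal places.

Σxᵢ = 7+12+4+5+7+12 = 47, with n = 6.
Posterior ∝ λ^7e^(−4λ) · λ^47e^(−6λ) = λ^54e^(−10λ), i.e. Gamma(shape=55, rate=10).
The mode of a Gamma(a, b) with a ≥ 1 (shape–rate) is (a−1)/b = 54/10 ≈ 5.400.

λ̂_MAP = 5.400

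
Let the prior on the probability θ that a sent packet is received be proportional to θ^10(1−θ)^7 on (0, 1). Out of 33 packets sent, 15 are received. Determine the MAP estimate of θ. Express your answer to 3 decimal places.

θ̂_MAP = 0.500

The prior density ∝ θ^10(1−θ)^7 is the kernel of Beta(11, 8).
Data: 15 successes in 33 trials. The binomial likelihood contributes θ^15(1−θ)^18, so the posterior is Beta(11+15, 8+18) = Beta(26, 26).
For Beta(a, b) with a, b > 1 the mode is (a−1)/(a+b−2) = 25/50 ≈ 0.500.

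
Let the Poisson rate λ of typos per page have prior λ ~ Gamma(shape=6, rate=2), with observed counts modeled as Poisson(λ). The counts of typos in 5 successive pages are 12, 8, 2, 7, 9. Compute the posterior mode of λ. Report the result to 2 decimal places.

Σxᵢ = 12+8+2+7+9 = 38, with n = 5.
Posterior ∝ λ^5e^(−2λ) · λ^38e^(−5λ) = λ^43e^(−7λ), i.e. Gamma(shape=44, rate=7).
The mode of a Gamma(a, b) with a ≥ 1 (shape–rate) is (a−1)/b = 43/7 ≈ 6.14.

λ̂_MAP = 6.14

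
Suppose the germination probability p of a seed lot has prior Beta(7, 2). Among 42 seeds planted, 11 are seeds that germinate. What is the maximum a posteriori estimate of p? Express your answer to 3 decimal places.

p̂_MAP = 0.347

Prior: Beta(7, 2).
Data: 11 successes in 42 trials. The binomial likelihood contributes p^11(1−p)^31, so the posterior is Beta(7+11, 2+31) = Beta(18, 33).
For Beta(a, b) with a, b > 1 the mode is (a−1)/(a+b−2) = 17/49 ≈ 0.347.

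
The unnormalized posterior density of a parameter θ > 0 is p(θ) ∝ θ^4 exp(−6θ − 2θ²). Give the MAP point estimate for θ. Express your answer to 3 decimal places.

ℓ'(θ) = 4/θ − 6 − 4θ. Setting this to zero and multiplying by θ: 4θ² + 6θ − 4 = 0.
θ = (−6 + √(6² + 4·4·4)) / (2·4) = (−6 + √100) / 8 = (−6 + 10)/8 = 1/2.
ℓ''(θ) = −4/θ² − 4 < 0, confirming a maximum.

θ̂_MAP = 0.500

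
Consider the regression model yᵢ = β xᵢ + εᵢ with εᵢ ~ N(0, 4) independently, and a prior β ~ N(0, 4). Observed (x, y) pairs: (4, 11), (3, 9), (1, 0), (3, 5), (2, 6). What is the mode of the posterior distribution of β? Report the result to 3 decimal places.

log p(β | y) = −Σ(yᵢ − βxᵢ)²/(2·4) − β²/(2·4) + const.
Setting the derivative to zero: Σxᵢ(yᵢ − βxᵢ)/4 − β/4 = 0, so β = Σxᵢyᵢ / (Σxᵢ² + σ²/τ²).
Σxᵢyᵢ = 4·11 + 3·9 + 1·0 + 3·5 + 2·6 = 98; Σxᵢ² = 39; σ²/τ² = 1.
β̂_MAP = 98 / (39 + 1) = 98/40 ≈ 2.450.

β̂_MAP = 2.450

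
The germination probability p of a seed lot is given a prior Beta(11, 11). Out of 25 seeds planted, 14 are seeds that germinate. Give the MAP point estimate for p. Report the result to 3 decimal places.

Prior: Beta(11, 11).
Data: 14 successes in 25 trials. The binomial likelihood contributes p^14(1−p)^11, so the posterior is Beta(11+14, 11+11) = Beta(25, 22).
For Beta(a, b) with a, b > 1 the mode is (a−1)/(a+b−2) = 24/45 ≈ 0.533.

p̂_MAP = 0.533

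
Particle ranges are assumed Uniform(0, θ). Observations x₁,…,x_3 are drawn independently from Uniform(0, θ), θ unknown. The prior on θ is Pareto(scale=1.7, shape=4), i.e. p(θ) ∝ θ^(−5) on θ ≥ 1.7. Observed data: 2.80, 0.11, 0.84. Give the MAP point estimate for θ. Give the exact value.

θ̂_MAP = 2.80

The Uniform(0, θ) likelihood is θ^(−n) for θ ≥ max(xᵢ), zero otherwise. Here max(xᵢ) = 2.80.
Posterior ∝ θ^(−5) · θ^(−3) = θ^(−8) on θ ≥ max(1.7, 2.80) = 2.80.
This density is strictly decreasing in θ, so the posterior mode lies at the lower boundary of the support.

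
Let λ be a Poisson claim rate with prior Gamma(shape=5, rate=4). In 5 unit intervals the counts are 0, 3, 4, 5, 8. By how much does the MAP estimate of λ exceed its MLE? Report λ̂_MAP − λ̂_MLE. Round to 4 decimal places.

MAP − MLE = -1.3333

Σxᵢ = 20. Posterior is Gamma(25, 9); MAP = (25−1)/9 = 24/9 ≈ 2.66667.
MLE = x̄ = 20/5 ≈ 4.00000.
Difference = 24/9 − 20/5 = -4/3 ≈ -1.3333.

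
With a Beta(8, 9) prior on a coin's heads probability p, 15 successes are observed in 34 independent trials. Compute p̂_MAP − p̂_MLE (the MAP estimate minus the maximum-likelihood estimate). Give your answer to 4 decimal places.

MAP − MLE = 0.0078

Posterior is Beta(23, 28); MAP = (23−1)/(51−2) = 22/49 ≈ 0.44898.
MLE ignores the prior: p̂_MLE = k/n = 15/34 ≈ 0.44118.
Difference = 22/49 − 15/34 = 13/1666 ≈ 0.0078.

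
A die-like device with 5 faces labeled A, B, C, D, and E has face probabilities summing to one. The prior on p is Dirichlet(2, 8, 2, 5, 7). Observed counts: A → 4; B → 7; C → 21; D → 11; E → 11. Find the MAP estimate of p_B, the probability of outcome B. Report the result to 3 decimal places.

The posterior is Dirichlet(αᵢ + nᵢ) = Dirichlet(6, 15, 23, 16, 18).
For a Dirichlet(a₁,…,a_K) with all aᵢ > 1, the mode has j-th component (aⱼ − 1)/(Σaᵢ − K).
Here Σaᵢ = 78 and K = 5, so p_B = (15 − 1)/(78 − 5) = 14/73 ≈ 0.192.

MAP estimate of p_B = 0.192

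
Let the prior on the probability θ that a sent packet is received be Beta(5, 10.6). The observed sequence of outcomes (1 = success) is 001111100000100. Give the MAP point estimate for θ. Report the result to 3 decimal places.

θ̂_MAP = 0.350

Prior: Beta(5, 10.6).
Data: 6 successes in 15 trials (from the sequence). The binomial likelihood contributes θ^6(1−θ)^9, so the posterior is Beta(5+6, 10.6+9) = Beta(11, 19.6).
For Beta(a, b) with a, b > 1 the mode is (a−1)/(a+b−2) = 10/28.6 ≈ 0.350.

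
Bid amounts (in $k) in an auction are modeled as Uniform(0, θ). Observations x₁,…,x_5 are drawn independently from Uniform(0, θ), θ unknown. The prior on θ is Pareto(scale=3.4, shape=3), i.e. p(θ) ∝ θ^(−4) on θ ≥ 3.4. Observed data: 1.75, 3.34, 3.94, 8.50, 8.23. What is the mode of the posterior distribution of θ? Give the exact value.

θ̂_MAP = 8.50

The Uniform(0, θ) likelihood is θ^(−n) for θ ≥ max(xᵢ), zero otherwise. Here max(xᵢ) = 8.50.
Posterior ∝ θ^(−4) · θ^(−5) = θ^(−9) on θ ≥ max(3.4, 8.50) = 8.50.
This density is strictly decreasing in θ, so the posterior mode lies at the lower boundary of the support.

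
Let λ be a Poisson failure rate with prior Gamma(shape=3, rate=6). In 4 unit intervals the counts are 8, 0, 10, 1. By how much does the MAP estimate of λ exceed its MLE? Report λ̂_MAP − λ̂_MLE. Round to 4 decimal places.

Σxᵢ = 19. Posterior is Gamma(22, 10); MAP = (22−1)/10 = 21/10 ≈ 2.10000.
MLE = x̄ = 19/4 ≈ 4.75000.
Difference = 21/10 − 19/4 = -53/20 ≈ -2.6500.

MAP − MLE = -2.6500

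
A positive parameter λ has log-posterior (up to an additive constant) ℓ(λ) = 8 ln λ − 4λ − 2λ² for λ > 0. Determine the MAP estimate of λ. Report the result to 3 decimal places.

λ̂_MAP = 1.000

ℓ'(λ) = 8/λ − 4 − 4λ. Setting this to zero and multiplying by λ: 4λ² + 4λ − 8 = 0.
λ = (−4 + √(4² + 4·4·8)) / (2·4) = (−4 + √144) / 8 = (−4 + 12)/8 = 1.
ℓ''(λ) = −8/λ² − 4 < 0, confirming a maximum.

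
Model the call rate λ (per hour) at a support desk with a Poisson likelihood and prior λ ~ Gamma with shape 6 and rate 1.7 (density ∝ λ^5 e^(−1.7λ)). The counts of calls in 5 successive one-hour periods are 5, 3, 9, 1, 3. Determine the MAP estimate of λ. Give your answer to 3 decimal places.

Σxᵢ = 5+3+9+1+3 = 21, with n = 5.
Posterior ∝ λ^5e^(−1.7λ) · λ^21e^(−5λ) = λ^26e^(−6.7λ), i.e. Gamma(shape=27, rate=6.7).
The mode of a Gamma(a, b) with a ≥ 1 (shape–rate) is (a−1)/b = 26/6.7 ≈ 3.881.

λ̂_MAP = 3.881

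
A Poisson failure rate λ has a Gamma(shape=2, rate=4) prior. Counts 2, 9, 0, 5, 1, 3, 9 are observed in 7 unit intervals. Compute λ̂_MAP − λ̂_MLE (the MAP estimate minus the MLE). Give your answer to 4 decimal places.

Σxᵢ = 29. Posterior is Gamma(31, 11); MAP = (31−1)/11 = 30/11 ≈ 2.72727.
MLE = x̄ = 29/7 ≈ 4.14286.
Difference = 30/11 − 29/7 = -109/77 ≈ -1.4156.

MAP − MLE = -1.4156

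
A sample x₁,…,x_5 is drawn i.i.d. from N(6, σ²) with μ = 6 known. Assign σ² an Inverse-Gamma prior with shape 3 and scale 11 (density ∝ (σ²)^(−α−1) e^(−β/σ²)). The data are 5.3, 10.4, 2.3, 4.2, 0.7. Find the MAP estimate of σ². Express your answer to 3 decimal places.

Sum of squared deviations about the known mean: SS = (5.3−6)² + (10.4−6)² + (2.3−6)² + (4.2−6)² + (0.7−6)² = 64.87.
The Normal likelihood contributes (σ²)^(−n/2) exp(−SS/(2σ²)), so the posterior is Inverse-Gamma(α + n/2, β + SS/2) = Inverse-Gamma(5.5, 43.435).
The mode of Inverse-Gamma(a, b) is b/(a+1) = 43.435/6.5 ≈ 6.682.

σ̂²_MAP = 6.682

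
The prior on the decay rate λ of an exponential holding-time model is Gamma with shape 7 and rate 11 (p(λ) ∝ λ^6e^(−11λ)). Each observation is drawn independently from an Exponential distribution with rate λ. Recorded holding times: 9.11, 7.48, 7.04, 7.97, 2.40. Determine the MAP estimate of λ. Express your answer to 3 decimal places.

The Exponential(rate=λ) likelihood is ∝ λ^n e^(−λΣtᵢ). Here n = 5 and Σtᵢ = 9.11 + 7.48 + 7.04 + 7.97 + 2.40 = 34.
Posterior ∝ λ^6e^(−11λ) · λ^5e^(−34λ) = λ^11e^(−45λ), i.e. Gamma(12, 45).
Mode = (a−1)/b = 11/45 ≈ 0.244.

λ̂_MAP = 0.244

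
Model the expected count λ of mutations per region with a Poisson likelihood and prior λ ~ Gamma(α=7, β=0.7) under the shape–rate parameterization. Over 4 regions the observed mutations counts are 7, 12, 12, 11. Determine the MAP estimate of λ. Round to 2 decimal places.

Σxᵢ = 7+12+12+11 = 42, with n = 4.
Posterior ∝ λ^6e^(−0.7λ) · λ^42e^(−4λ) = λ^48e^(−4.7λ), i.e. Gamma(shape=49, rate=4.7).
The mode of a Gamma(a, b) with a ≥ 1 (shape–rate) is (a−1)/b = 48/4.7 ≈ 10.21.

λ̂_MAP = 10.21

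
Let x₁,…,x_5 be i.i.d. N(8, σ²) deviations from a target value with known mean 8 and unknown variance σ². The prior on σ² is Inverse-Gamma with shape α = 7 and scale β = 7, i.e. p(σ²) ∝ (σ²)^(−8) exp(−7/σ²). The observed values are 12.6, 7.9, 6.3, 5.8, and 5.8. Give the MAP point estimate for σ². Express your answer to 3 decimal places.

Sum of squared deviations about the known mean: SS = (12.6−8)² + (7.9−8)² + (6.3−8)² + (5.8−8)² + (5.8−8)² = 33.74.
The Normal likelihood contributes (σ²)^(−n/2) exp(−SS/(2σ²)), so the posterior is Inverse-Gamma(α + n/2, β + SS/2) = Inverse-Gamma(9.5, 23.87).
The mode of Inverse-Gamma(a, b) is b/(a+1) = 23.87/10.5 ≈ 2.273.

σ̂²_MAP = 2.273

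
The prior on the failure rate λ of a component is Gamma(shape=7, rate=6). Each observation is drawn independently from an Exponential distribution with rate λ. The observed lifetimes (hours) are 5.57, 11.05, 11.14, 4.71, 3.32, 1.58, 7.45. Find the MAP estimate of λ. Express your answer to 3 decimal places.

λ̂_MAP = 0.256

The Exponential(rate=λ) likelihood is ∝ λ^n e^(−λΣtᵢ). Here n = 7 and Σtᵢ = 5.57 + 11.05 + 11.14 + 4.71 + 3.32 + 1.58 + 7.45 = 44.82.
Posterior ∝ λ^6e^(−6λ) · λ^7e^(−44.82λ) = λ^13e^(−50.82λ), i.e. Gamma(14, 50.82).
Mode = (a−1)/b = 13/50.82 ≈ 0.256.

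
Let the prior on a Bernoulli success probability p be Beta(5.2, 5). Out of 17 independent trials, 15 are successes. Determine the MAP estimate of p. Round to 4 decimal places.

Prior: Beta(5.2, 5).
Data: 15 successes in 17 trials. The binomial likelihood contributes p^15(1−p)^2, so the posterior is Beta(5.2+15, 5+2) = Beta(20.2, 7).
For Beta(a, b) with a, b > 1 the mode is (a−1)/(a+b−2) = 19.2/25.2 ≈ 0.7619.

p̂_MAP = 0.7619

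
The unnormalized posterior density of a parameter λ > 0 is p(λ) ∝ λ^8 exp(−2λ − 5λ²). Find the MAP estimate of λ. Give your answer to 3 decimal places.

λ̂_MAP = 0.800

ℓ'(λ) = 8/λ − 2 − 10λ. Setting this to zero and multiplying by λ: 10λ² + 2λ − 8 = 0.
λ = (−2 + √(2² + 4·10·8)) / (2·10) = (−2 + √324) / 20 = (−2 + 18)/20 = 4/5.
ℓ''(λ) = −8/λ² − 10 < 0, confirming a maximum.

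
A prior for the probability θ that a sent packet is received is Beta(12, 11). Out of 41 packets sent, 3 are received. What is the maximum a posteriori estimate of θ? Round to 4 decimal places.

θ̂_MAP = 0.2258

Prior: Beta(12, 11).
Data: 3 successes in 41 trials. The binomial likelihood contributes θ^3(1−θ)^38, so the posterior is Beta(12+3, 11+38) = Beta(15, 49).
For Beta(a, b) with a, b > 1 the mode is (a−1)/(a+b−2) = 14/62 ≈ 0.2258.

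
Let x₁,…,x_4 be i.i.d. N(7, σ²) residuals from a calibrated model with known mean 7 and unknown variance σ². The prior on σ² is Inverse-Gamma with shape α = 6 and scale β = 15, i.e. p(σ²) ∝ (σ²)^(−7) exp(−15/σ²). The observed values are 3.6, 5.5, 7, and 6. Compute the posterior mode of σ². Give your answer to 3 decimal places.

σ̂²_MAP = 2.489

Sum of squared deviations about the known mean: SS = (3.6−7)² + (5.5−7)² + (7−7)² + (6−7)² = 14.81.
The Normal likelihood contributes (σ²)^(−n/2) exp(−SS/(2σ²)), so the posterior is Inverse-Gamma(α + n/2, β + SS/2) = Inverse-Gamma(8, 22.405).
The mode of Inverse-Gamma(a, b) is b/(a+1) = 22.405/9 ≈ 2.489.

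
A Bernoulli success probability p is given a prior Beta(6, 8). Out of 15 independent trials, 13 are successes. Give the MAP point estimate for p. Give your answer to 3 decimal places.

Prior: Beta(6, 8).
Data: 13 successes in 15 trials. The binomial likelihood contributes p^13(1−p)^2, so the posterior is Beta(6+13, 8+2) = Beta(19, 10).
For Beta(a, b) with a, b > 1 the mode is (a−1)/(a+b−2) = 18/27 ≈ 0.667.

p̂_MAP = 0.667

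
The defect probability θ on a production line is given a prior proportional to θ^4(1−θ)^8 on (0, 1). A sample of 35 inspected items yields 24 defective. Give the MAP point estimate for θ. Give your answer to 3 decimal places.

The prior density ∝ θ^4(1−θ)^8 is the kernel of Beta(5, 9).
Data: 24 successes in 35 trials. The binomial likelihood contributes θ^24(1−θ)^11, so the posterior is Beta(5+24, 9+11) = Beta(29, 20).
For Beta(a, b) with a, b > 1 the mode is (a−1)/(a+b−2) = 28/47 ≈ 0.596.

θ̂_MAP = 0.596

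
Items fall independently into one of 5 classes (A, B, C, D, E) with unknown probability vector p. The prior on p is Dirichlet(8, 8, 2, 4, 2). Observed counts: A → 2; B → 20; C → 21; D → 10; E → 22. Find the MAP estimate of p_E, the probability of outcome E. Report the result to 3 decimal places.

MAP estimate of p_E = 0.245

The posterior is Dirichlet(αᵢ + nᵢ) = Dirichlet(10, 28, 23, 14, 24).
For a Dirichlet(a₁,…,a_K) with all aᵢ > 1, the mode has j-th component (aⱼ − 1)/(Σaᵢ − K).
Here Σaᵢ = 99 and K = 5, so p_E = (24 − 1)/(99 − 5) = 23/94 ≈ 0.245.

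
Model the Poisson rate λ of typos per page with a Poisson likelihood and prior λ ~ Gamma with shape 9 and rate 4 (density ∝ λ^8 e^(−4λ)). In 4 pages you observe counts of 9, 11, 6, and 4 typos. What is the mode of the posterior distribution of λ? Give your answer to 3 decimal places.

λ̂_MAP = 4.750

Σxᵢ = 9+11+6+4 = 30, with n = 4.
Posterior ∝ λ^8e^(−4λ) · λ^30e^(−4λ) = λ^38e^(−8λ), i.e. Gamma(shape=39, rate=8).
The mode of a Gamma(a, b) with a ≥ 1 (shape–rate) is (a−1)/b = 38/8 ≈ 4.750.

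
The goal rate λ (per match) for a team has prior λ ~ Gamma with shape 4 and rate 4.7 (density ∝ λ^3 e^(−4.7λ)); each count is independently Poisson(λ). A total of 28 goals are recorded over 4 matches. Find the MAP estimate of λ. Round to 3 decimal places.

Σxᵢ = 28, n = 4.
Posterior ∝ λ^3e^(−4.7λ) · λ^28e^(−4λ) = λ^31e^(−8.7λ), i.e. Gamma(shape=32, rate=8.7).
The mode of a Gamma(a, b) with a ≥ 1 (shape–rate) is (a−1)/b = 31/8.7 ≈ 3.563.

λ̂_MAP = 3.563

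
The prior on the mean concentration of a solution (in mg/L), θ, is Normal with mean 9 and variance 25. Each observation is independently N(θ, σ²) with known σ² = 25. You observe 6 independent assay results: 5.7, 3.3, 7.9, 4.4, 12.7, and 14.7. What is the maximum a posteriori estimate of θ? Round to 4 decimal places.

n = 6; x̄ = (5.7 + 3.3 + 7.9 + 4.4 + 12.7 + 14.7)/6 = 48.7/6 = 487/60 ≈ 8.1167.
For a Normal prior and Normal likelihood with known variance, the posterior is Normal; its mode equals its mean, the precision-weighted average.
Prior precision 1/σ₀² = 1/25 = 0.04; data precision n/σ² = 6/25 = 0.24.
θ̂ = (0.04·9 + 0.24·(487/60)) / (0.04 + 0.24) = 2.308/0.28 = 577/70 ≈ 8.2429.

θ̂_MAP = 8.2429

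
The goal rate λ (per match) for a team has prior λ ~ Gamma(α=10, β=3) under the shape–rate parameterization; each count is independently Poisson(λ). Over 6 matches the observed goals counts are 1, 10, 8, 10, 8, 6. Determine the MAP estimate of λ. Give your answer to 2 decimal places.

Σxᵢ = 1+10+8+10+8+6 = 43, with n = 6.
Posterior ∝ λ^9e^(−3λ) · λ^43e^(−6λ) = λ^52e^(−9λ), i.e. Gamma(shape=53, rate=9).
The mode of a Gamma(a, b) with a ≥ 1 (shape–rate) is (a−1)/b = 52/9 ≈ 5.78.

λ̂_MAP = 5.78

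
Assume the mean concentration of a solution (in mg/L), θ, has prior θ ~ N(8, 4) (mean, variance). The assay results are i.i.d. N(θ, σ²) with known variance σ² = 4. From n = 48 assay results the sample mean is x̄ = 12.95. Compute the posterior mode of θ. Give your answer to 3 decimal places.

θ̂_MAP = 12.849

n = 48, x̄ = 12.95.
For a Normal prior and Normal likelihood with known variance, the posterior is Normal; its mode equals its mean, the precision-weighted average.
Prior precision 1/σ₀² = 1/4 = 0.25; data precision n/σ² = 48/4 = 12.
θ̂ = (0.25·8 + 12·12.95) / (0.25 + 12) = 157.4/12.25 = 3148/245 ≈ 12.849.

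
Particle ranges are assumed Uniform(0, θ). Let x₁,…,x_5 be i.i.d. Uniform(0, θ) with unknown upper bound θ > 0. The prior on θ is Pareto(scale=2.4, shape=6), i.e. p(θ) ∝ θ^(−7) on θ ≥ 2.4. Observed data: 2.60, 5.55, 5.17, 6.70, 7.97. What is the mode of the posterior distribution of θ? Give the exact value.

θ̂_MAP = 7.97

The Uniform(0, θ) likelihood is θ^(−n) for θ ≥ max(xᵢ), zero otherwise. Here max(xᵢ) = 7.97.
Posterior ∝ θ^(−7) · θ^(−5) = θ^(−12) on θ ≥ max(2.4, 7.97) = 7.97.
This density is strictly decreasing in θ, so the posterior mode lies at the lower boundary of the support.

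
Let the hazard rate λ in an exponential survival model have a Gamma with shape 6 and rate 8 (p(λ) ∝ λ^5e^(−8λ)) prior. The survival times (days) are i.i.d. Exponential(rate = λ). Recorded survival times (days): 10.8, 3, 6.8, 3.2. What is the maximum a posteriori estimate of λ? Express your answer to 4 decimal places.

λ̂_MAP = 0.2830

The Exponential(rate=λ) likelihood is ∝ λ^n e^(−λΣtᵢ). Here n = 4 and Σtᵢ = 10.8 + 3 + 6.8 + 3.2 = 23.8.
Posterior ∝ λ^5e^(−8λ) · λ^4e^(−23.8λ) = λ^9e^(−31.8λ), i.e. Gamma(10, 31.8).
Mode = (a−1)/b = 9/31.8 ≈ 0.2830.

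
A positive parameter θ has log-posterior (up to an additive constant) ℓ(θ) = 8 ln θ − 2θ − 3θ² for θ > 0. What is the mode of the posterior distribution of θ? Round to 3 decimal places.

ℓ'(θ) = 8/θ − 2 − 6θ. Setting this to zero and multiplying by θ: 6θ² + 2θ − 8 = 0.
θ = (−2 + √(2² + 4·6·8)) / (2·6) = (−2 + √196) / 12 = (−2 + 14)/12 = 1.
ℓ''(θ) = −8/θ² − 6 < 0, confirming a maximum.

θ̂_MAP = 1.000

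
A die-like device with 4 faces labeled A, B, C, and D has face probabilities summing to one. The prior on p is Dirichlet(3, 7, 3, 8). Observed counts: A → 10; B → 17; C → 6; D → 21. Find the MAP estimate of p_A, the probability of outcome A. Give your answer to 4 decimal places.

MAP estimate of p_A = 0.1690

The posterior is Dirichlet(αᵢ + nᵢ) = Dirichlet(13, 24, 9, 29).
For a Dirichlet(a₁,…,a_K) with all aᵢ > 1, the mode has j-th component (aⱼ − 1)/(Σaᵢ − K).
Here Σaᵢ = 75 and K = 4, so p_A = (13 − 1)/(75 − 4) = 12/71 ≈ 0.1690.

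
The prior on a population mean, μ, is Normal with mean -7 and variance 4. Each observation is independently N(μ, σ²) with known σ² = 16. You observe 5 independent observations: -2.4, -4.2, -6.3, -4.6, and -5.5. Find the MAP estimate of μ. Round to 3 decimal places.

μ̂_MAP = -5.667

n = 5; x̄ = ((-2.4) + (-4.2) + (-6.3) + (-4.6) + (-5.5))/5 = -23/5 = -4.6.
For a Normal prior and Normal likelihood with known variance, the posterior is Normal; its mode equals its mean, the precision-weighted average.
Prior precision 1/σ₀² = 1/4 = 0.25; data precision n/σ² = 5/16 = 0.3125.
μ̂ = (0.25·(-7) + 0.3125·(-4.6)) / (0.25 + 0.3125) = (-3.1875)/0.5625 = -17/3 ≈ -5.667.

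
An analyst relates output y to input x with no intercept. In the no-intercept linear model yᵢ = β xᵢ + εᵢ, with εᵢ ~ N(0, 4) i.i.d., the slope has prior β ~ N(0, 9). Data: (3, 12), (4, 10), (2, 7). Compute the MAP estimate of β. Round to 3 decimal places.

β̂_MAP = 3.057

log p(β | y) = −Σ(yᵢ − βxᵢ)²/(2·4) − β²/(2·9) + const.
Setting the derivative to zero: Σxᵢ(yᵢ − βxᵢ)/4 − β/9 = 0, so β = Σxᵢyᵢ / (Σxᵢ² + σ²/τ²).
Σxᵢyᵢ = 3·12 + 4·10 + 2·7 = 90; Σxᵢ² = 29; σ²/τ² = 4/9.
β̂_MAP = 90 / (29 + 4/9) = 90/(265/9) = 162/53 ≈ 3.057.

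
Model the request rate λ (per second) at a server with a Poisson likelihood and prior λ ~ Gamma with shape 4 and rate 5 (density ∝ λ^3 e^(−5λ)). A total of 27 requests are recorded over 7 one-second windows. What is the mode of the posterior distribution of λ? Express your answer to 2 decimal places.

λ̂_MAP = 2.50

Σxᵢ = 27, n = 7.
Posterior ∝ λ^3e^(−5λ) · λ^27e^(−7λ) = λ^30e^(−12λ), i.e. Gamma(shape=31, rate=12).
The mode of a Gamma(a, b) with a ≥ 1 (shape–rate) is (a−1)/b = 30/12 ≈ 2.50.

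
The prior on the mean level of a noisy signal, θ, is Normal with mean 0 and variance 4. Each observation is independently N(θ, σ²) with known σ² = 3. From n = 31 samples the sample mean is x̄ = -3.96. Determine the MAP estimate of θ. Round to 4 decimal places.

n = 31, x̄ = -3.96.
For a Normal prior and Normal likelihood with known variance, the posterior is Normal; its mode equals its mean, the precision-weighted average.
Prior precision 1/σ₀² = 1/4 = 0.25; data precision n/σ² = 31/3.
θ̂ = (0.25·0 + (31/3)·(-3.96)) / (0.25 + 31/3) = (-40.92)/(127/12) = -12276/3175 ≈ -3.8665.

θ̂_MAP = -3.8665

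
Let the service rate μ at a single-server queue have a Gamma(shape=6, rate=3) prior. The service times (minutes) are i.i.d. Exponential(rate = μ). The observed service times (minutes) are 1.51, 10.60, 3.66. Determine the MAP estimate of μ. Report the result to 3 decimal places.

The Exponential(rate=μ) likelihood is ∝ μ^n e^(−μΣtᵢ). Here n = 3 and Σtᵢ = 1.51 + 10.60 + 3.66 = 15.77.
Posterior ∝ μ^5e^(−3μ) · μ^3e^(−15.77μ) = μ^8e^(−18.77μ), i.e. Gamma(9, 18.77).
Mode = (a−1)/b = 8/18.77 ≈ 0.426.

μ̂_MAP = 0.426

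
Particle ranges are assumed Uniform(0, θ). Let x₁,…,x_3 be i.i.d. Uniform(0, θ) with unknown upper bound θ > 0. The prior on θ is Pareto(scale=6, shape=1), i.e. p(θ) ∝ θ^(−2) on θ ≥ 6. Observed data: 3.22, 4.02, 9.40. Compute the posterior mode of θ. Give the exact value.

θ̂_MAP = 9.40

The Uniform(0, θ) likelihood is θ^(−n) for θ ≥ max(xᵢ), zero otherwise. Here max(xᵢ) = 9.40.
Posterior ∝ θ^(−2) · θ^(−3) = θ^(−5) on θ ≥ max(6, 9.40) = 9.40.
This density is strictly decreasing in θ, so the posterior mode lies at the lower boundary of the support.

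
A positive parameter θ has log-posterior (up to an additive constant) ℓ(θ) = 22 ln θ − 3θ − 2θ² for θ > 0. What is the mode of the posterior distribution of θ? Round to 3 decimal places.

θ̂_MAP = 2.000

ℓ'(θ) = 22/θ − 3 − 4θ. Setting this to zero and multiplying by θ: 4θ² + 3θ − 22 = 0.
θ = (−3 + √(3² + 4·4·22)) / (2·4) = (−3 + √361) / 8 = (−3 + 19)/8 = 2.
ℓ''(θ) = −22/θ² − 4 < 0, confirming a maximum.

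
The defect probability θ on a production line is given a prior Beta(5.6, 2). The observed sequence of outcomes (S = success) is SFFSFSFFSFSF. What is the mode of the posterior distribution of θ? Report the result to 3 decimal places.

Prior: Beta(5.6, 2).
Data: 5 successes in 12 trials (from the sequence). The binomial likelihood contributes θ^5(1−θ)^7, so the posterior is Beta(5.6+5, 2+7) = Beta(10.6, 9).
For Beta(a, b) with a, b > 1 the mode is (a−1)/(a+b−2) = 9.6/17.6 ≈ 0.545.

θ̂_MAP = 0.545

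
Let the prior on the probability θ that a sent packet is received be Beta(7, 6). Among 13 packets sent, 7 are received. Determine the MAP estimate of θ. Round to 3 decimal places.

Prior: Beta(7, 6).
Data: 7 successes in 13 trials. The binomial likelihood contributes θ^7(1−θ)^6, so the posterior is Beta(7+7, 6+6) = Beta(14, 12).
For Beta(a, b) with a, b > 1 the mode is (a−1)/(a+b−2) = 13/24 ≈ 0.542.

θ̂_MAP = 0.542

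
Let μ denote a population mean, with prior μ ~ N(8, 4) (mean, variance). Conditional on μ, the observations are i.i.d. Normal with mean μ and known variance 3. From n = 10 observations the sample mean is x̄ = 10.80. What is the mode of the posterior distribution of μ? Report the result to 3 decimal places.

n = 10, x̄ = 10.80.
For a Normal prior and Normal likelihood with known variance, the posterior is Normal; its mode equals its mean, the precision-weighted average.
Prior precision 1/σ₀² = 1/4 = 0.25; data precision n/σ² = 10/3.
μ̂ = (0.25·8 + (10/3)·10.8) / (0.25 + 10/3) = 38/(43/12) = 456/43 ≈ 10.605.

μ̂_MAP = 10.605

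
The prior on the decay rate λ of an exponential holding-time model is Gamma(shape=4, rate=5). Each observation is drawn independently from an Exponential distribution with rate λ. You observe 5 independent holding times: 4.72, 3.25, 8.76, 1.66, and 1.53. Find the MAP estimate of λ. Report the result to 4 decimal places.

λ̂_MAP = 0.3210

The Exponential(rate=λ) likelihood is ∝ λ^n e^(−λΣtᵢ). Here n = 5 and Σtᵢ = 4.72 + 3.25 + 8.76 + 1.66 + 1.53 = 19.92.
Posterior ∝ λ^3e^(−5λ) · λ^5e^(−19.92λ) = λ^8e^(−24.92λ), i.e. Gamma(9, 24.92).
Mode = (a−1)/b = 8/24.92 ≈ 0.3210.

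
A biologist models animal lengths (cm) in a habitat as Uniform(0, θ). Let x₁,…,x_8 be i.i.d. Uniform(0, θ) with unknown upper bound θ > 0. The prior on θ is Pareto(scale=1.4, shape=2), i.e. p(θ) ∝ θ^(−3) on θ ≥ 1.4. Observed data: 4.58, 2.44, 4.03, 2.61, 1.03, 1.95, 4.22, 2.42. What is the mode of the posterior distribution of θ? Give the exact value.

The Uniform(0, θ) likelihood is θ^(−n) for θ ≥ max(xᵢ), zero otherwise. Here max(xᵢ) = 4.58.
Posterior ∝ θ^(−3) · θ^(−8) = θ^(−11) on θ ≥ max(1.4, 4.58) = 4.58.
This density is strictly decreasing in θ, so the posterior mode lies at the lower boundary of the support.

θ̂_MAP = 4.58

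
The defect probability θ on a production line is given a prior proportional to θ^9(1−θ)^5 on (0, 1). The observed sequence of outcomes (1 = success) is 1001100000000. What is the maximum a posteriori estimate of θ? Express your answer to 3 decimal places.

The prior density ∝ θ^9(1−θ)^5 is the kernel of Beta(10, 6).
Data: 3 successes in 13 trials (from the sequence). The binomial likelihood contributes θ^3(1−θ)^10, so the posterior is Beta(10+3, 6+10) = Beta(13, 16).
For Beta(a, b) with a, b > 1 the mode is (a−1)/(a+b−2) = 12/27 ≈ 0.444.

θ̂_MAP = 0.444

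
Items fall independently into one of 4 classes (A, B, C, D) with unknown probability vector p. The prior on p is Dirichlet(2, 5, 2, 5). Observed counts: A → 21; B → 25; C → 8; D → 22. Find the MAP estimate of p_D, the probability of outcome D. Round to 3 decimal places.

The posterior is Dirichlet(αᵢ + nᵢ) = Dirichlet(23, 30, 10, 27).
For a Dirichlet(a₁,…,a_K) with all aᵢ > 1, the mode has j-th component (aⱼ − 1)/(Σaᵢ − K).
Here Σaᵢ = 90 and K = 4, so p_D = (27 − 1)/(90 − 4) = 26/86 ≈ 0.302.

MAP estimate of p_D = 0.302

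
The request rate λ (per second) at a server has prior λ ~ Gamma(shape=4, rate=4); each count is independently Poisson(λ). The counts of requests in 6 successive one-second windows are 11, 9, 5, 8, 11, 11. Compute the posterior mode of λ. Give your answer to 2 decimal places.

λ̂_MAP = 5.80

Σxᵢ = 11+9+5+8+11+11 = 55, with n = 6.
Posterior ∝ λ^3e^(−4λ) · λ^55e^(−6λ) = λ^58e^(−10λ), i.e. Gamma(shape=59, rate=10).
The mode of a Gamma(a, b) with a ≥ 1 (shape–rate) is (a−1)/b = 58/10 ≈ 5.80.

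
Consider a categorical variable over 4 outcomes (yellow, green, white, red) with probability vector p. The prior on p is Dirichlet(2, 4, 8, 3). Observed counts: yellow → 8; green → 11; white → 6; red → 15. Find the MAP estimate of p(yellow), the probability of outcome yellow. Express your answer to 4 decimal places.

MAP estimate of p(yellow) = 0.1698

The posterior is Dirichlet(αᵢ + nᵢ) = Dirichlet(10, 15, 14, 18).
For a Dirichlet(a₁,…,a_K) with all aᵢ > 1, the mode has j-th component (aⱼ − 1)/(Σaᵢ − K).
Here Σaᵢ = 57 and K = 4, so p(yellow) = (10 − 1)/(57 − 4) = 9/53 ≈ 0.1698.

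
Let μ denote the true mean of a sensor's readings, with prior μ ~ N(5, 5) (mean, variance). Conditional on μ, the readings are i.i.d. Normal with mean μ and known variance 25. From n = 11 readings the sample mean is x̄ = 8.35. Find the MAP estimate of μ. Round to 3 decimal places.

n = 11, x̄ = 8.35.
For a Normal prior and Normal likelihood with known variance, the posterior is Normal; its mode equals its mean, the precision-weighted average.
Prior precision 1/σ₀² = 1/5 = 0.2; data precision n/σ² = 11/25 = 0.44.
μ̂ = (0.2·5 + 0.44·8.35) / (0.2 + 0.44) = 4.674/0.64 = 7.303125 ≈ 7.303.

μ̂_MAP = 7.303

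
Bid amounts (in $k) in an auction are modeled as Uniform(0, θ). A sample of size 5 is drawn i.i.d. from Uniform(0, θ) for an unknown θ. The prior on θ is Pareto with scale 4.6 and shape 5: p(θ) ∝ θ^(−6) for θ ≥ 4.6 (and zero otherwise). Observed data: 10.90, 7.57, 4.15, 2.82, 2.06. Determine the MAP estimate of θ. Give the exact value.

The Uniform(0, θ) likelihood is θ^(−n) for θ ≥ max(xᵢ), zero otherwise. Here max(xᵢ) = 10.90.
Posterior ∝ θ^(−6) · θ^(−5) = θ^(−11) on θ ≥ max(4.6, 10.90) = 10.90.
This density is strictly decreasing in θ, so the posterior mode lies at the lower boundary of the support.

θ̂_MAP = 10.90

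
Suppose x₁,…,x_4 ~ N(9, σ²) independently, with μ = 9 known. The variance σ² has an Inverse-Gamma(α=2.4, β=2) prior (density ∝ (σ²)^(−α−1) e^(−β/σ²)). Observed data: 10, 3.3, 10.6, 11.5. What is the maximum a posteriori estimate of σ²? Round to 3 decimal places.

σ̂²_MAP = 4.287

Sum of squared deviations about the known mean: SS = (10−9)² + (3.3−9)² + (10.6−9)² + (11.5−9)² = 42.3.
The Normal likelihood contributes (σ²)^(−n/2) exp(−SS/(2σ²)), so the posterior is Inverse-Gamma(α + n/2, β + SS/2) = Inverse-Gamma(4.4, 23.15).
The mode of Inverse-Gamma(a, b) is b/(a+1) = 23.15/5.4 ≈ 4.287.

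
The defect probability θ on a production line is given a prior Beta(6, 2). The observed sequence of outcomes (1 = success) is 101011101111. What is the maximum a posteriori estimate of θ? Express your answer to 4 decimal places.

θ̂_MAP = 0.7778

Prior: Beta(6, 2).
Data: 9 successes in 12 trials (from the sequence). The binomial likelihood contributes θ^9(1−θ)^3, so the posterior is Beta(6+9, 2+3) = Beta(15, 5).
For Beta(a, b) with a, b > 1 the mode is (a−1)/(a+b−2) = 14/18 ≈ 0.7778.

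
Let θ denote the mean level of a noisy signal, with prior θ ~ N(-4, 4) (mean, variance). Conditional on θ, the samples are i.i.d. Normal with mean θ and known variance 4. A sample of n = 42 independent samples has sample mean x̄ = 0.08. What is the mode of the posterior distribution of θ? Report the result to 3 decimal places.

θ̂_MAP = -0.015

n = 42, x̄ = 0.08.
For a Normal prior and Normal likelihood with known variance, the posterior is Normal; its mode equals its mean, the precision-weighted average.
Prior precision 1/σ₀² = 1/4 = 0.25; data precision n/σ² = 42/4 = 10.5.
θ̂ = (0.25·(-4) + 10.5·0.08) / (0.25 + 10.5) = (-0.16)/10.75 = -16/1075 ≈ -0.015.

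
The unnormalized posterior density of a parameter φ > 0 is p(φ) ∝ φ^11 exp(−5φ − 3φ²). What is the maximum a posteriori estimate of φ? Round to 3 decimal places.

ℓ'(φ) = 11/φ − 5 − 6φ. Setting this to zero and multiplying by φ: 6φ² + 5φ − 11 = 0.
φ = (−5 + √(5² + 4·6·11)) / (2·6) = (−5 + √289) / 12 = (−5 + 17)/12 = 1.
ℓ''(φ) = −11/φ² − 6 < 0, confirming a maximum.

φ̂_MAP = 1.000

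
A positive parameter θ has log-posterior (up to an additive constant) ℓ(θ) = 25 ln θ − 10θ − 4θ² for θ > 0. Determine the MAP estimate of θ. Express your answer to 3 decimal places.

θ̂_MAP = 1.250

ℓ'(θ) = 25/θ − 10 − 8θ. Setting this to zero and multiplying by θ: 8θ² + 10θ − 25 = 0.
θ = (−10 + √(10² + 4·8·25)) / (2·8) = (−10 + √900) / 16 = (−10 + 30)/16 = 5/4.
ℓ''(θ) = −25/θ² − 8 < 0, confirming a maximum.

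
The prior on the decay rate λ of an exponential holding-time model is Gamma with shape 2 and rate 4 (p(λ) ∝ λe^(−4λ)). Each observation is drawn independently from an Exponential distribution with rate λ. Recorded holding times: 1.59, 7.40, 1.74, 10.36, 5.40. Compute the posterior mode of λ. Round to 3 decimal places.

The Exponential(rate=λ) likelihood is ∝ λ^n e^(−λΣtᵢ). Here n = 5 and Σtᵢ = 1.59 + 7.40 + 1.74 + 10.36 + 5.40 = 26.49.
Posterior ∝ λe^(−4λ) · λ^5e^(−26.49λ) = λ^6e^(−30.49λ), i.e. Gamma(7, 30.49).
Mode = (a−1)/b = 6/30.49 ≈ 0.197.

λ̂_MAP = 0.197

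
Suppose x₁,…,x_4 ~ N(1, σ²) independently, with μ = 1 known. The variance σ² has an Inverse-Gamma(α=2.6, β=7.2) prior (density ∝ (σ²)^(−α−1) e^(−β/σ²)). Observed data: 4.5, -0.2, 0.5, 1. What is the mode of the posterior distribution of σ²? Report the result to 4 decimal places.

Sum of squared deviations about the known mean: SS = (4.5−1)² + (-0.2−1)² + (0.5−1)² + (1−1)² = 13.94.
The Normal likelihood contributes (σ²)^(−n/2) exp(−SS/(2σ²)), so the posterior is Inverse-Gamma(α + n/2, β + SS/2) = Inverse-Gamma(4.6, 14.17).
The mode of Inverse-Gamma(a, b) is b/(a+1) = 14.17/5.6 ≈ 2.5304.

σ̂²_MAP = 2.5304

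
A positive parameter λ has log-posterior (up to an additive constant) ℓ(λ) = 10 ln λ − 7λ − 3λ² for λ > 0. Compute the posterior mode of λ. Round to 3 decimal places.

ℓ'(λ) = 10/λ − 7 − 6λ. Setting this to zero and multiplying by λ: 6λ² + 7λ − 10 = 0.
λ = (−7 + √(7² + 4·6·10)) / (2·6) = (−7 + √289) / 12 = (−7 + 17)/12 = 5/6.
ℓ''(λ) = −10/λ² − 6 < 0, confirming a maximum.

λ̂_MAP = 0.833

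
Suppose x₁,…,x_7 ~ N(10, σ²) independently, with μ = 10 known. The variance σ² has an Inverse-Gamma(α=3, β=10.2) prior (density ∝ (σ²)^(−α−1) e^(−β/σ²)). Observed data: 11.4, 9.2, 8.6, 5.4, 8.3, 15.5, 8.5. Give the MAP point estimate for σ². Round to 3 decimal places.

σ̂²_MAP = 5.434

Sum of squared deviations about the known mean: SS = (11.4−10)² + (9.2−10)² + (8.6−10)² + (5.4−10)² + (8.3−10)² + (15.5−10)² + (8.5−10)² = 61.11.
The Normal likelihood contributes (σ²)^(−n/2) exp(−SS/(2σ²)), so the posterior is Inverse-Gamma(α + n/2, β + SS/2) = Inverse-Gamma(6.5, 40.755).
The mode of Inverse-Gamma(a, b) is b/(a+1) = 40.755/7.5 ≈ 5.434.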